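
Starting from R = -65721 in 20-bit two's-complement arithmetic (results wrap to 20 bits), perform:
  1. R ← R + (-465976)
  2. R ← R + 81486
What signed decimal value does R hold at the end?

Start: R = -65721 = 11101111111101000111.
R = -65721 + (-465976) = -531697; wraps to 516879 = 01111110001100001111
R = 516879 + 81486 = 598365; wraps to -450211 = 10010010000101011101

-450211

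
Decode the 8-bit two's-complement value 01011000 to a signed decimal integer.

88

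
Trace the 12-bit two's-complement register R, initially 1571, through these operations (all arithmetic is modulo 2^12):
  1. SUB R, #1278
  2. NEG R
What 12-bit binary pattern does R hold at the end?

111011011011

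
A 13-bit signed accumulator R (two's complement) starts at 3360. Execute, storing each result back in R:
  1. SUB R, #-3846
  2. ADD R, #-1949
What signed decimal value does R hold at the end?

Start: R = 3360 = 0110100100000.
R = 3360 − (-3846) = 7206; wraps to -986 = 1110000100110
R = -986 + (-1949) = -2935 = 1010010001001

-2935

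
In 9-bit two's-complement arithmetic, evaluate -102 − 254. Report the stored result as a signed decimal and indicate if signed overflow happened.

-102 → 110011010
254 → 011111110
Subtract via negate-and-add: invert 011111110 + 1 = 100000010 (i.e. -254).
  110011010
+ 100000010
= 010011100  (discard carry-out 1)
Result 010011100: MSB = 0 → value 156.
Both addends (after negating the subtrahend) are negative but the stored result is non-negative: signed overflow. The true value -102 − 254 = -356 lies outside [-256, 255].

156; overflow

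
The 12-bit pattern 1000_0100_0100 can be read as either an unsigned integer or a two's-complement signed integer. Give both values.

Unsigned: 100001000100 = 2116.
Signed: MSB=1 → 2116 − 4096 = -1980.

unsigned = 2116, signed = -1980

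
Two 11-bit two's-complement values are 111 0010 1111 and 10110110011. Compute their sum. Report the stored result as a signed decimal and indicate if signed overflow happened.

111 0010 1111 → 11100101111 = -209 (signed)
10110110011 = -589 (signed)
  11100101111
+ 10110110011
= 10011100010  (discard carry-out 1)
Result 10011100010: MSB = 1 → 1250 − 2048 = -798.
Both addends are negative and so is the stored result: no signed overflow.

-798; no overflow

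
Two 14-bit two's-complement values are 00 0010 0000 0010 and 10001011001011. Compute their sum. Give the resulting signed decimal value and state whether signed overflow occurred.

-6963; no overflow

00 0010 0000 0010 → 00001000000010 = 514 (signed)
10001011001011 = -7477 (signed)
  00001000000010
+ 10001011001011
= 10010011001101
Result 10010011001101: MSB = 1 → 9421 − 16384 = -6963.
Addends have opposite signs, so signed overflow cannot occur.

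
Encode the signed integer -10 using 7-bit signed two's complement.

|-10| = 10 = 0001010 in 7 bits.
Invert the bits: 1110101. Add 1: 1110110.

1110110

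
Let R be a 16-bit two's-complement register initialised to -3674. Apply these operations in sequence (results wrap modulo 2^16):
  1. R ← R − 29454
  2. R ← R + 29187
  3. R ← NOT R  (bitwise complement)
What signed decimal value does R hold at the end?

3940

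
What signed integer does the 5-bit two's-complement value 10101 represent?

MSB is 1, so the value is negative.
Unsigned reading: 21. Subtract 2^5 = 32: 21 − 32 = -11.

-11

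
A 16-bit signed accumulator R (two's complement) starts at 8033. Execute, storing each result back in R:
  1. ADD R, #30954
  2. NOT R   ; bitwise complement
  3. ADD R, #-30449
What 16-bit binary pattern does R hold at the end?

1111000011000011

Start: R = 8033 = 0001111101100001.
R = 8033 + 30954 = 38987; wraps to -26549 = 1001100001001011
R = NOT 1001100001001011 = 0110011110110100 = 26548
R = 26548 + (-30449) = -3901 = 1111000011000011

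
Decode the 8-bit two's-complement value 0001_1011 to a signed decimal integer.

27

MSB is 0, so the value is non-negative: 00011011 = 27.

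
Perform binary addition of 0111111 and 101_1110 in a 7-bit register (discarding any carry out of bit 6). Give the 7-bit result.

0011101

  0111111
+ 1011110
= 0011101  (discard carry-out 1)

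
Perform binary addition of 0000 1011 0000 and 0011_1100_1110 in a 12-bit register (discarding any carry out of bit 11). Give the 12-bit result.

010001111110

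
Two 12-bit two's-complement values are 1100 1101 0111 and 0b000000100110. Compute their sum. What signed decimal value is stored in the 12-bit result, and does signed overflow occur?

-771; no overflow

1100 1101 0111 → 110011010111 = -809 (signed)
0b000000100110 → 000000100110 = 38 (signed)
  110011010111
+ 000000100110
= 110011111101
Result 110011111101: MSB = 1 → 3325 − 4096 = -771.
Addends have opposite signs, so signed overflow cannot occur.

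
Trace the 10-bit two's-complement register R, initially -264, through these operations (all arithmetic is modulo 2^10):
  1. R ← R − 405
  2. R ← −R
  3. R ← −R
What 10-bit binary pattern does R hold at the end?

0101100011

Start: R = -264 = 1011111000.
R = -264 − 405 = -669; wraps to 355 = 0101100011
R = −(355) = -355 = 1010011101
R = −(-355) = 355 = 0101100011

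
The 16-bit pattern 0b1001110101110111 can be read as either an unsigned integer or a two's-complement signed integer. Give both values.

Unsigned: 1001110101110111 = 40311.
Signed: MSB=1 → 40311 − 65536 = -25225.

unsigned = 40311, signed = -25225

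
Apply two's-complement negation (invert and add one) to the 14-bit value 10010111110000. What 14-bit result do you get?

Invert: 01101000001111. Add 1: 01101000010000.
Check: 10010111110000 = -6672, 01101000010000 = 6672.

01101000010000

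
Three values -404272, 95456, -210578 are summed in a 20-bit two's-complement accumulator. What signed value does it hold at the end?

-404272 + 95456 = -308816 (10110100100110110000)
-308816 + (-210578) = -519394 (10000001001100011110)

-519394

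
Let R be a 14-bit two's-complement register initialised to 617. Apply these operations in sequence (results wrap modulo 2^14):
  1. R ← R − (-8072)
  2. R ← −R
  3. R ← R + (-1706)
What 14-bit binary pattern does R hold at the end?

01011101100101

Start: R = 617 = 00001001101001.
R = 617 − (-8072) = 8689; wraps to -7695 = 10000111110001
R = −(-7695) = 7695 = 01111000001111
R = 7695 + (-1706) = 5989 = 01011101100101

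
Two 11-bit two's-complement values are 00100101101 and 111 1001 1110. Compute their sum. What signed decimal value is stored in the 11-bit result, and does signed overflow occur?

203; no overflow

00100101101 = 301 (signed)
111 1001 1110 → 11110011110 = -98 (signed)
  00100101101
+ 11110011110
= 00011001011  (discard carry-out 1)
Result 00011001011: MSB = 0 → value 203.
Addends have opposite signs, so signed overflow cannot occur.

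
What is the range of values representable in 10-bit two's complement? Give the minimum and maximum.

min = -512, max = 511

Minimum: −2^9 = -512.
Maximum: 2^9 − 1 = 511.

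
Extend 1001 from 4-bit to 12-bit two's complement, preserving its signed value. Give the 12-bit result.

111111111001

MSB of 1001 is 1; replicate it into the new high bits.
11111111|1001 → 111111111001 (still -7).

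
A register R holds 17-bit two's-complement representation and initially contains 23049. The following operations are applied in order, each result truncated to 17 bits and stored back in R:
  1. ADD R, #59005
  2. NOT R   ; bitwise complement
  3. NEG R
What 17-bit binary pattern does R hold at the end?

10100000010000111

Start: R = 23049 = 00101101000001001.
R = 23049 + 59005 = 82054; wraps to -49018 = 10100000010000110
R = NOT 10100000010000110 = 01011111101111001 = 49017
R = −(49017) = -49017 = 10100000010000111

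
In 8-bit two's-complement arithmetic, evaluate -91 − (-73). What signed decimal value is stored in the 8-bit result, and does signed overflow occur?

-18; no overflow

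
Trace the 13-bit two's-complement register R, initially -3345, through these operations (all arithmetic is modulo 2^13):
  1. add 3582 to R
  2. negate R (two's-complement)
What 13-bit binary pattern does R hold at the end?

Start: R = -3345 = 1001011101111.
R = -3345 + 3582 = 237 = 0000011101101
R = −(237) = -237 = 1111100010011

1111100010011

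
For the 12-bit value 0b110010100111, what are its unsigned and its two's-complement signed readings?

unsigned = 3239, signed = -857

Unsigned: 110010100111 = 3239.
Signed: MSB=1 → 3239 − 4096 = -857.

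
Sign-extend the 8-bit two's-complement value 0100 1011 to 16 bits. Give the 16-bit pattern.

0000000001001011

MSB of 01001011 is 0; replicate it into the new high bits.
00000000|01001011 → 0000000001001011 (still 75).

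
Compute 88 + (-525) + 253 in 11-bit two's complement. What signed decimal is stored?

-184

88 + (-525) = -437 (11001001011)
-437 + 253 = -184 (11101001000)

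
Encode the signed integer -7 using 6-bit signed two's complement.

111001

|-7| = 7 = 000111 in 6 bits.
Invert the bits: 111000. Add 1: 111001.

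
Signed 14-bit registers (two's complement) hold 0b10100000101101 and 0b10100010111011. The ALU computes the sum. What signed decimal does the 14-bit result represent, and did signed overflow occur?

4328; overflow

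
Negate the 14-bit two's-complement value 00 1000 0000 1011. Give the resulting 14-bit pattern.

Invert: 11011111110100. Add 1: 11011111110101.

11011111110101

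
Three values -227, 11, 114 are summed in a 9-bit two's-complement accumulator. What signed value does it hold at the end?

-102

-227 + 11 = -216 (100101000)
-216 + 114 = -102 (110011010)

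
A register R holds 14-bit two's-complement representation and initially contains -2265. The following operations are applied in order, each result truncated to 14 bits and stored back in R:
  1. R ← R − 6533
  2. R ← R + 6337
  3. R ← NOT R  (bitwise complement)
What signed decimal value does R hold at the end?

2460

Start: R = -2265 = 11011100100111.
R = -2265 − 6533 = -8798; wraps to 7586 = 01110110100010
R = 7586 + 6337 = 13923; wraps to -2461 = 11011001100011
R = NOT 11011001100011 = 00100110011100 = 2460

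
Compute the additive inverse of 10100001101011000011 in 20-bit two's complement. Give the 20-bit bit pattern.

01011110010100111101

Invert: 01011110010100111100. Add 1: 01011110010100111101.
Check: 10100001101011000011 = -386365, 01011110010100111101 = 386365.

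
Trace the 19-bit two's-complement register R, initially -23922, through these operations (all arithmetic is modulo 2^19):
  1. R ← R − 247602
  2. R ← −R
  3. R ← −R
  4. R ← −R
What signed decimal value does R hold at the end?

Start: R = -23922 = 1111010001010001110.
R = -23922 − 247602 = -271524; wraps to 252764 = 0111101101101011100
R = −(252764) = -252764 = 1000010010010100100
R = −(-252764) = 252764 = 0111101101101011100
R = −(252764) = -252764 = 1000010010010100100

-252764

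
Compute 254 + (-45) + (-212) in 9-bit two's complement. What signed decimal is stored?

254 + (-45) = 209 (011010001)
209 + (-212) = -3 (111111101)

-3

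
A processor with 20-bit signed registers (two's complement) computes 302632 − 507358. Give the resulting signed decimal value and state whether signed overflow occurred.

-204726; no overflow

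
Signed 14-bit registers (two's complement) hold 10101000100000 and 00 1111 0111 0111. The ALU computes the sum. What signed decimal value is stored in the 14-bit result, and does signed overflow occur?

-1641; no overflow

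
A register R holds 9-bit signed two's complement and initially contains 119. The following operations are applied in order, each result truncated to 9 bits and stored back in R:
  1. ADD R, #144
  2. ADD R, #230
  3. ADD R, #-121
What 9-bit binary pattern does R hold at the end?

101110100

Start: R = 119 = 001110111.
R = 119 + 144 = 263; wraps to -249 = 100000111
R = -249 + 230 = -19 = 111101101
R = -19 + (-121) = -140 = 101110100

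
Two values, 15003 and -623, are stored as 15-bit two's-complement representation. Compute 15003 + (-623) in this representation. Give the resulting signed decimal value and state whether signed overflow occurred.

14380; no overflow

15003 → 011101010011011
-623 → 111110110010001
  011101010011011
+ 111110110010001
= 011100000101100  (discard carry-out 1)
Result 011100000101100: MSB = 0 → value 14380.
Addends have opposite signs, so signed overflow cannot occur.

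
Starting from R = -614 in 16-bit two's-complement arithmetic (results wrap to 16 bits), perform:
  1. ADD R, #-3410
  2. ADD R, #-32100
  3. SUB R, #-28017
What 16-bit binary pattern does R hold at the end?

1110000001010101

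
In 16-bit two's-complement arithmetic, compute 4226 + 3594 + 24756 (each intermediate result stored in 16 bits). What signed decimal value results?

32576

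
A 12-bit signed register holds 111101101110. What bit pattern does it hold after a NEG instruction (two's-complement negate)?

Invert: 000010010001. Add 1: 000010010010.

000010010010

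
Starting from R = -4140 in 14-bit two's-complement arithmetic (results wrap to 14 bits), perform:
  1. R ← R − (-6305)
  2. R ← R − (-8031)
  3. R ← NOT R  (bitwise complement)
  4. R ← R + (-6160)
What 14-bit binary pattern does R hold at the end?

Start: R = -4140 = 10111111010100.
R = -4140 − (-6305) = 2165 = 00100001110101
R = 2165 − (-8031) = 10196; wraps to -6188 = 10011111010100
R = NOT 10011111010100 = 01100000101011 = 6187
R = 6187 + (-6160) = 27 = 00000000011011

00000000011011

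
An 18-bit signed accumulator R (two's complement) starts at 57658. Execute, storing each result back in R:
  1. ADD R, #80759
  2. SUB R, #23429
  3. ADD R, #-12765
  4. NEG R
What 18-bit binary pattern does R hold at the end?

100111000010110001

Start: R = 57658 = 001110000100111010.
R = 57658 + 80759 = 138417; wraps to -123727 = 100001110010110001
R = -123727 − 23429 = -147156; wraps to 114988 = 011100000100101100
R = 114988 + (-12765) = 102223 = 011000111101001111
R = −(102223) = -102223 = 100111000010110001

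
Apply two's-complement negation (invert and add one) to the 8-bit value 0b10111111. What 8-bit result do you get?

Invert: 01000000. Add 1: 01000001.
Check: 10111111 = -65, 01000001 = 65.

01000001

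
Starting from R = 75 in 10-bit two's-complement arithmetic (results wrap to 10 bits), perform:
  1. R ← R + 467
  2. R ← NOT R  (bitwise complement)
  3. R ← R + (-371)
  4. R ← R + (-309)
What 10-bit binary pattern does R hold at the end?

1100111001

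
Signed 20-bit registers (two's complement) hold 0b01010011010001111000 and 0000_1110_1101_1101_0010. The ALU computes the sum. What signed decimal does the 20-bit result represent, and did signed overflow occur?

0b01010011010001111000 → 01010011010001111000 = 341112 (signed)
0000_1110_1101_1101_0010 → 00001110110111010010 = 60882 (signed)
  01010011010001111000
+ 00001110110111010010
= 01100010001001001010
Result 01100010001001001010: MSB = 0 → value 401994.
Both addends are non-negative and so is the stored result: no signed overflow.

401994; no overflow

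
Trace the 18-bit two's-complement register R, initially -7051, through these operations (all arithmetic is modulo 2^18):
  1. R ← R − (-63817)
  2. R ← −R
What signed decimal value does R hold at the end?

Start: R = -7051 = 111110010001110101.
R = -7051 − (-63817) = 56766 = 001101110110111110
R = −(56766) = -56766 = 110010001001000010

-56766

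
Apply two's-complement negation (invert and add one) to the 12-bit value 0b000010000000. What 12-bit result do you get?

111110000000

Invert: 111101111111. Add 1: 111110000000.
Check: 000010000000 = 128, 111110000000 = -128.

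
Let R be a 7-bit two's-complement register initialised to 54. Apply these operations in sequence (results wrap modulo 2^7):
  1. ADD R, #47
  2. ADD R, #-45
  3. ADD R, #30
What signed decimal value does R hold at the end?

-42

Start: R = 54 = 0110110.
R = 54 + 47 = 101; wraps to -27 = 1100101
R = -27 + (-45) = -72; wraps to 56 = 0111000
R = 56 + 30 = 86; wraps to -42 = 1010110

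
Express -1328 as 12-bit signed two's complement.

|-1328| = 1328 = 010100110000 in 12 bits.
Invert the bits: 101011001111. Add 1: 101011010000.

101011010000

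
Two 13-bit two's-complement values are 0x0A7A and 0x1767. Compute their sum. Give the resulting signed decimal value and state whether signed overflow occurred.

481; no overflow

0x0A7A = 0101001111010 = 2682 (signed)
0x1767 = 1011101100111 = -2201 (signed)
  0101001111010
+ 1011101100111
= 0000111100001  (discard carry-out 1)
Result 0000111100001: MSB = 0 → value 481.
Addends have opposite signs, so signed overflow cannot occur.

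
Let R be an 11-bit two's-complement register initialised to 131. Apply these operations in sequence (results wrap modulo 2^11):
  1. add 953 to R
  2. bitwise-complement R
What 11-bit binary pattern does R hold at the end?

Start: R = 131 = 00010000011.
R = 131 + 953 = 1084; wraps to -964 = 10000111100
R = NOT 10000111100 = 01111000011 = 963

01111000011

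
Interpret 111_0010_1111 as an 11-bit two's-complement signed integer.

-209

MSB is 1, so the value is negative.
Unsigned reading: 1839. Subtract 2^11 = 2048: 1839 − 2048 = -209.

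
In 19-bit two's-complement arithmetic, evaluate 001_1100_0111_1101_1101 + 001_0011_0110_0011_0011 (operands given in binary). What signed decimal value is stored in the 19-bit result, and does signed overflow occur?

196112; no overflow

001_1100_0111_1101_1101 → 0011100011111011101 = 116701 (signed)
001_0011_0110_0011_0011 → 0010011011000110011 = 79411 (signed)
  0011100011111011101
+ 0010011011000110011
= 0101111111000010000
Result 0101111111000010000: MSB = 0 → value 196112.
Both addends are non-negative and so is the stored result: no signed overflow.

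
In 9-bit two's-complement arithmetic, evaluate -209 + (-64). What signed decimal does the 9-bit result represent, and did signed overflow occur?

239; overflow

-209 → 100101111
-64 → 111000000
  100101111
+ 111000000
= 011101111  (discard carry-out 1)
Result 011101111: MSB = 0 → value 239.
Both addends are negative but the stored result is non-negative: signed overflow. The true value -209 + (-64) = -273 lies outside [-256, 255].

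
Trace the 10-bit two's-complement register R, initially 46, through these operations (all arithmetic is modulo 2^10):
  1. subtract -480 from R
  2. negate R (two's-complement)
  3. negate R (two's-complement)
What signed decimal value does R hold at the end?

Start: R = 46 = 0000101110.
R = 46 − (-480) = 526; wraps to -498 = 1000001110
R = −(-498) = 498 = 0111110010
R = −(498) = -498 = 1000001110

-498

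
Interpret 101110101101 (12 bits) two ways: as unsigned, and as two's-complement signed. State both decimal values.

Unsigned: 101110101101 = 2989.
Signed: MSB=1 → 2989 − 4096 = -1107.

unsigned = 2989, signed = -1107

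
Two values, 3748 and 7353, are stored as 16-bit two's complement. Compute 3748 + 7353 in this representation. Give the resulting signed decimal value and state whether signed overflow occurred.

3748 → 0000111010100100
7353 → 0001110010111001
  0000111010100100
+ 0001110010111001
= 0010101101011101
Result 0010101101011101: MSB = 0 → value 11101.
Both addends are non-negative and so is the stored result: no signed overflow.

11101; no overflow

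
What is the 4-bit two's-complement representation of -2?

|-2| = 2 = 0010 in 4 bits.
Invert the bits: 1101. Add 1: 1110.

1110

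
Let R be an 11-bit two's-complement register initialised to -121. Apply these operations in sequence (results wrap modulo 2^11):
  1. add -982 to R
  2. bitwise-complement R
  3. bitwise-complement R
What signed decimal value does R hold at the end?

945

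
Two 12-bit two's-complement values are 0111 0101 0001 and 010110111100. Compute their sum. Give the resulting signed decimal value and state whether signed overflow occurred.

-755; overflow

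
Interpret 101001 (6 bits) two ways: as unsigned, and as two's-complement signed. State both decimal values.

unsigned = 41, signed = -23

Unsigned: 101001 = 41.
Signed: MSB=1 → 41 − 64 = -23.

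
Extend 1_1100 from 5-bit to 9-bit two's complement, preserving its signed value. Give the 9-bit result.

111111100

MSB of 11100 is 1; replicate it into the new high bits.
1111|11100 → 111111100 (still -4).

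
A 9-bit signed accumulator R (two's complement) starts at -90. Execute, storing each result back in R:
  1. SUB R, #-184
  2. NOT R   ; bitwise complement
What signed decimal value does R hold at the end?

Start: R = -90 = 110100110.
R = -90 − (-184) = 94 = 001011110
R = NOT 001011110 = 110100001 = -95

-95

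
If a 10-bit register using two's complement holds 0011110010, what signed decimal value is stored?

MSB is 0, so the value is non-negative: 0011110010 = 242.

242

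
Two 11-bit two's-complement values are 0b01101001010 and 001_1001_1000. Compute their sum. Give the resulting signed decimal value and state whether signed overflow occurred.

-798; overflow

0b01101001010 → 01101001010 = 842 (signed)
001_1001_1000 → 00110011000 = 408 (signed)
  01101001010
+ 00110011000
= 10011100010
Result 10011100010: MSB = 1 → 1250 − 2048 = -798.
Both addends are non-negative but the stored result is negative: signed overflow. The true value 842 + 408 = 1250 lies outside [-1024, 1023].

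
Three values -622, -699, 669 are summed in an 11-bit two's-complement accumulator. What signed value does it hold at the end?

-622 + (-699) = -1321 → wraps to 727 (01011010111)
727 + 669 = 1396 → wraps to -652 (10101110100)

-652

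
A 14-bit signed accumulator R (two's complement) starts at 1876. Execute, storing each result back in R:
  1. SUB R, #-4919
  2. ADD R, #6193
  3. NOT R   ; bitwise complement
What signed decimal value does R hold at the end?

3395

Start: R = 1876 = 00011101010100.
R = 1876 − (-4919) = 6795 = 01101010001011
R = 6795 + 6193 = 12988; wraps to -3396 = 11001010111100
R = NOT 11001010111100 = 00110101000011 = 3395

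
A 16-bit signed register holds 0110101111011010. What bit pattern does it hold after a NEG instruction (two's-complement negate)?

Invert: 1001010000100101. Add 1: 1001010000100110.

1001010000100110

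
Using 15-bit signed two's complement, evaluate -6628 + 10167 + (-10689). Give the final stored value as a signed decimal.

-7150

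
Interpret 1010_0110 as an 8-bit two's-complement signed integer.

-90

MSB is 1, so the value is negative.
Invert: 01011001. Add 1: 01011010 = 90. So the value is −90.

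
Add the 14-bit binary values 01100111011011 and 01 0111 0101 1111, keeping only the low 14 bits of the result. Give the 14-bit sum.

11000100111010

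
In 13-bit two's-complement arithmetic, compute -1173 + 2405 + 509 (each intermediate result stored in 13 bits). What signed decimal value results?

1741

-1173 + 2405 = 1232 (0010011010000)
1232 + 509 = 1741 (0011011001101)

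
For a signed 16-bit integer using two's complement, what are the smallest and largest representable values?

Minimum: −2^15 = -32768.
Maximum: 2^15 − 1 = 32767.

min = -32768, max = 32767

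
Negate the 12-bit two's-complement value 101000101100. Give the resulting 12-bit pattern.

Invert: 010111010011. Add 1: 010111010100.
Check: 101000101100 = -1492, 010111010100 = 1492.

010111010100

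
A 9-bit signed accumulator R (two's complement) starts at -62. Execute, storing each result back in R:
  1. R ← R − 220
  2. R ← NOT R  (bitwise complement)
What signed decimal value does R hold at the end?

Start: R = -62 = 111000010.
R = -62 − 220 = -282; wraps to 230 = 011100110
R = NOT 011100110 = 100011001 = -231

-231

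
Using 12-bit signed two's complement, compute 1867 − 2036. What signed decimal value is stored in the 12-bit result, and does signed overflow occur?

-169; no overflow

1867 → 011101001011
2036 → 011111110100
Subtract via negate-and-add: invert 011111110100 + 1 = 100000001100 (i.e. -2036).
  011101001011
+ 100000001100
= 111101010111
Result 111101010111: MSB = 1 → 3927 − 4096 = -169.
Addends (after negating the subtrahend) have opposite signs, so signed overflow cannot occur.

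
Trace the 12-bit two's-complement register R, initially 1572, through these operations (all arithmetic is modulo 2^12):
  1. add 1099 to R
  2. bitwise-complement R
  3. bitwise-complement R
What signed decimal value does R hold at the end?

-1425

Start: R = 1572 = 011000100100.
R = 1572 + 1099 = 2671; wraps to -1425 = 101001101111
R = NOT 101001101111 = 010110010000 = 1424
R = NOT 010110010000 = 101001101111 = -1425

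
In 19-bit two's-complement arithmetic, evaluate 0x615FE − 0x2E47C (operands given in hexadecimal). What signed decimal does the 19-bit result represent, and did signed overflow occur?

209282; overflow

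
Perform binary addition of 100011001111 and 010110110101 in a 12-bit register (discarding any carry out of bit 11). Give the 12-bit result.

111010000100

  100011001111
+ 010110110101
= 111010000100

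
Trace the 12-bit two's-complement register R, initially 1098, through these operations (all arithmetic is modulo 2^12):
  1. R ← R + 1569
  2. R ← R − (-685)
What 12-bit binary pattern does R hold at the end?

Start: R = 1098 = 010001001010.
R = 1098 + 1569 = 2667; wraps to -1429 = 101001101011
R = -1429 − (-685) = -744 = 110100011000

110100011000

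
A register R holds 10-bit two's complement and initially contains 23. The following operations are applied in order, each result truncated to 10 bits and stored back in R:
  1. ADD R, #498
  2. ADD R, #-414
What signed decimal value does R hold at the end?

107

Start: R = 23 = 0000010111.
R = 23 + 498 = 521; wraps to -503 = 1000001001
R = -503 + (-414) = -917; wraps to 107 = 0001101011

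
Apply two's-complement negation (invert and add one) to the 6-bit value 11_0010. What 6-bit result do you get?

001110

Invert: 001101. Add 1: 001110.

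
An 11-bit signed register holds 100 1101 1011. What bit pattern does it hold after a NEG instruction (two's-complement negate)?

01100100101

Invert: 01100100100. Add 1: 01100100101.
Check: 10011011011 = -805, 01100100101 = 805.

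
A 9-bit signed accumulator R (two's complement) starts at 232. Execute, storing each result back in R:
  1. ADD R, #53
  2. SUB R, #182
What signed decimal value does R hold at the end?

Start: R = 232 = 011101000.
R = 232 + 53 = 285; wraps to -227 = 100011101
R = -227 − 182 = -409; wraps to 103 = 001100111

103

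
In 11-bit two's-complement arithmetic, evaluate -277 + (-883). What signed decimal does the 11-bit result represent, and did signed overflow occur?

-277 → 11011101011
-883 → 10010001101
  11011101011
+ 10010001101
= 01101111000  (discard carry-out 1)
Result 01101111000: MSB = 0 → value 888.
Both addends are negative but the stored result is non-negative: signed overflow. The true value -277 + (-883) = -1160 lies outside [-1024, 1023].

888; overflow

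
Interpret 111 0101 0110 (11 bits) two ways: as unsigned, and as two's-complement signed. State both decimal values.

unsigned = 1878, signed = -170

Unsigned: 11101010110 = 1878.
Signed: MSB=1 → 1878 − 2048 = -170.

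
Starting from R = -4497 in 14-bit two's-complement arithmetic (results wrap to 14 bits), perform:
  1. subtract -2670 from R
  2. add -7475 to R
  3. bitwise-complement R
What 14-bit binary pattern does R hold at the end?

10010001010101

Start: R = -4497 = 10111001101111.
R = -4497 − (-2670) = -1827 = 11100011011101
R = -1827 + (-7475) = -9302; wraps to 7082 = 01101110101010
R = NOT 01101110101010 = 10010001010101 = -7083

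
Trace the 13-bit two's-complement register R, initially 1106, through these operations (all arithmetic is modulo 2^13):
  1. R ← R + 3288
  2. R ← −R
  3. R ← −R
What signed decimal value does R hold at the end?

-3798

Start: R = 1106 = 0010001010010.
R = 1106 + 3288 = 4394; wraps to -3798 = 1000100101010
R = −(-3798) = 3798 = 0111011010110
R = −(3798) = -3798 = 1000100101010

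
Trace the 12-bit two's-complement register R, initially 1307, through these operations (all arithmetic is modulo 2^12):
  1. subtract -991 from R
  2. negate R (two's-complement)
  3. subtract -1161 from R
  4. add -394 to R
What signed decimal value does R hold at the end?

Start: R = 1307 = 010100011011.
R = 1307 − (-991) = 2298; wraps to -1798 = 100011111010
R = −(-1798) = 1798 = 011100000110
R = 1798 − (-1161) = 2959; wraps to -1137 = 101110001111
R = -1137 + (-394) = -1531 = 101000000101

-1531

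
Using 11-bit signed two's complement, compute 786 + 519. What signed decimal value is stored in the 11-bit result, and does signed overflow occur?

786 → 01100010010
519 → 01000000111
  01100010010
+ 01000000111
= 10100011001
Result 10100011001: MSB = 1 → 1305 − 2048 = -743.
Both addends are non-negative but the stored result is negative: signed overflow. The true value 786 + 519 = 1305 lies outside [-1024, 1023].

-743; overflow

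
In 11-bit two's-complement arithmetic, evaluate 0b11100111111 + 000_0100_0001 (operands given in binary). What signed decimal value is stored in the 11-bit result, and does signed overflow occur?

0b11100111111 → 11100111111 = -193 (signed)
000_0100_0001 → 00001000001 = 65 (signed)
  11100111111
+ 00001000001
= 11110000000
Result 11110000000: MSB = 1 → 1920 − 2048 = -128.
Addends have opposite signs, so signed overflow cannot occur.

-128; no overflow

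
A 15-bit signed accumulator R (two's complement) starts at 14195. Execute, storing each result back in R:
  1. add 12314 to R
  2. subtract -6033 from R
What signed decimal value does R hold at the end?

Start: R = 14195 = 011011101110011.
R = 14195 + 12314 = 26509; wraps to -6259 = 110011110001101
R = -6259 − (-6033) = -226 = 111111100011110

-226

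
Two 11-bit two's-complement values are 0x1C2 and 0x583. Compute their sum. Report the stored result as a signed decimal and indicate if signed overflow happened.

0x1C2 = 00111000010 = 450 (signed)
0x583 = 10110000011 = -637 (signed)
  00111000010
+ 10110000011
= 11101000101
Result 11101000101: MSB = 1 → 1861 − 2048 = -187.
Addends have opposite signs, so signed overflow cannot occur.

-187; no overflow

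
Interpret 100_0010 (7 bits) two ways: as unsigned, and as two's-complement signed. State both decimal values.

Unsigned: 1000010 = 66.
Signed: MSB=1 → 66 − 128 = -62.

unsigned = 66, signed = -62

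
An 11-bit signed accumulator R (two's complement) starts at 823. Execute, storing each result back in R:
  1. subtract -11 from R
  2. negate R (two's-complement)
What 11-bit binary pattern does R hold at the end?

Start: R = 823 = 01100110111.
R = 823 − (-11) = 834 = 01101000010
R = −(834) = -834 = 10010111110

10010111110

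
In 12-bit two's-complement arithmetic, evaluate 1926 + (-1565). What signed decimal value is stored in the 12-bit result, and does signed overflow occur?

1926 → 011110000110
-1565 → 100111100011
  011110000110
+ 100111100011
= 000101101001  (discard carry-out 1)
Result 000101101001: MSB = 0 → value 361.
Addends have opposite signs, so signed overflow cannot occur.

361; no overflow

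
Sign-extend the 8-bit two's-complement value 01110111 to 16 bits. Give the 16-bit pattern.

0000000001110111

MSB of 01110111 is 0; replicate it into the new high bits.
00000000|01110111 → 0000000001110111 (still 119).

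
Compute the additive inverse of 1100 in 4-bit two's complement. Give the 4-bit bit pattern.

Invert: 0011. Add 1: 0100.

0100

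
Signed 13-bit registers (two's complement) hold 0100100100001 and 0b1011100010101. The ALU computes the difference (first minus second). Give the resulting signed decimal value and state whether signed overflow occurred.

0100100100001 = 2337 (signed)
0b1011100010101 → 1011100010101 = -2283 (signed)
Subtract via negate-and-add: invert 1011100010101 + 1 = 0100011101011 (i.e. 2283).
  0100100100001
+ 0100011101011
= 1001000001100
Result 1001000001100: MSB = 1 → 4620 − 8192 = -3572.
Both addends (after negating the subtrahend) are non-negative but the stored result is negative: signed overflow. The true value 2337 − (-2283) = 4620 lies outside [-4096, 4095].

-3572; overflow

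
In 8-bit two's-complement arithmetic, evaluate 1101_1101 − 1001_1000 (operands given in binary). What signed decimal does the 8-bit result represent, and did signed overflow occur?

69; no overflow

1101_1101 → 11011101 = -35 (signed)
1001_1000 → 10011000 = -104 (signed)
Subtract via negate-and-add: invert 10011000 + 1 = 01101000 (i.e. 104).
  11011101
+ 01101000
= 01000101  (discard carry-out 1)
Result 01000101: MSB = 0 → value 69.
Addends (after negating the subtrahend) have opposite signs, so signed overflow cannot occur.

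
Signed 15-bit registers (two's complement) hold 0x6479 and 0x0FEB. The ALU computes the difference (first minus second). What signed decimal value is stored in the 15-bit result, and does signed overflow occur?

-11122; no overflow

0x6479 = 110010001111001 = -7047 (signed)
0x0FEB = 000111111101011 = 4075 (signed)
Subtract via negate-and-add: invert 000111111101011 + 1 = 111000000010101 (i.e. -4075).
  110010001111001
+ 111000000010101
= 101010010001110  (discard carry-out 1)
Result 101010010001110: MSB = 1 → 21646 − 32768 = -11122.
Both addends (after negating the subtrahend) are negative and so is the stored result: no signed overflow.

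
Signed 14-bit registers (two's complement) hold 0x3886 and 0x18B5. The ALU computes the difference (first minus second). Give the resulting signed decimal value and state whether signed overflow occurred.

0x3886 = 11100010000110 = -1914 (signed)
0x18B5 = 01100010110101 = 6325 (signed)
Subtract via negate-and-add: invert 01100010110101 + 1 = 10011101001011 (i.e. -6325).
  11100010000110
+ 10011101001011
= 01111111010001  (discard carry-out 1)
Result 01111111010001: MSB = 0 → value 8145.
Both addends (after negating the subtrahend) are negative but the stored result is non-negative: signed overflow. The true value -1914 − 6325 = -8239 lies outside [-8192, 8191].

8145; overflow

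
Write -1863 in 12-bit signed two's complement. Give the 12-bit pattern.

100010111001

|-1863| = 1863 = 011101000111 in 12 bits.
Invert the bits: 100010111000. Add 1: 100010111001.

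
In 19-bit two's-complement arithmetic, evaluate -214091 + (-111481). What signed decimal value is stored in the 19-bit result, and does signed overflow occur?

198716; overflow

-214091 → 1001011101110110101
-111481 → 1100100110010000111
  1001011101110110101
+ 1100100110010000111
= 0110000100000111100  (discard carry-out 1)
Result 0110000100000111100: MSB = 0 → value 198716.
Both addends are negative but the stored result is non-negative: signed overflow. The true value -214091 + (-111481) = -325572 lies outside [-262144, 262143].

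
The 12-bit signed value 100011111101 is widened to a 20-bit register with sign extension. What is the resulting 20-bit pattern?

MSB of 100011111101 is 1; replicate it into the new high bits.
11111111|100011111101 → 11111111100011111101 (still -1795).

11111111100011111101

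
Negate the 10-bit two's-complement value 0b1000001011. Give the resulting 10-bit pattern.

Invert: 0111110100. Add 1: 0111110101.
Check: 1000001011 = -501, 0111110101 = 501.

0111110101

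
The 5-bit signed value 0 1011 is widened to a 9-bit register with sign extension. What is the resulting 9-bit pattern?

MSB of 01011 is 0; replicate it into the new high bits.
0000|01011 → 000001011 (still 11).

000001011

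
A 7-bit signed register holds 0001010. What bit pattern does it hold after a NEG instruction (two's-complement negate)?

1110110

Invert: 1110101. Add 1: 1110110.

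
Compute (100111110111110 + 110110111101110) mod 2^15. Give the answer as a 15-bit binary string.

011110110101100

  100111110111110
+ 110110111101110
= 011110110101100  (discard carry-out 1)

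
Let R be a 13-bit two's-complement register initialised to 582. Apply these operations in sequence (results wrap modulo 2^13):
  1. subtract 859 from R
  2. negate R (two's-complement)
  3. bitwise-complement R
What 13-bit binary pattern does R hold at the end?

Start: R = 582 = 0001001000110.
R = 582 − 859 = -277 = 1111011101011
R = −(-277) = 277 = 0000100010101
R = NOT 0000100010101 = 1111011101010 = -278

1111011101010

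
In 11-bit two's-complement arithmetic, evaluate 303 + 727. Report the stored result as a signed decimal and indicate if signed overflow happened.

-1018; overflow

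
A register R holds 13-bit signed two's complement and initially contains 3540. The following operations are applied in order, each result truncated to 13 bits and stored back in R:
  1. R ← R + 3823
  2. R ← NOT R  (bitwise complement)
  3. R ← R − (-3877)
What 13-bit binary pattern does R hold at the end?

1001001100001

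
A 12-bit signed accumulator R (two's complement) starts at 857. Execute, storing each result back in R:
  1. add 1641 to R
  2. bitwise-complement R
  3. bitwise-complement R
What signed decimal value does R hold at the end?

-1598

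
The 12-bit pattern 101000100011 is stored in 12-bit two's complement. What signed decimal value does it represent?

MSB is 1, so the value is negative.
Invert: 010111011100. Add 1: 010111011101 = 1501. So the value is −1501.

-1501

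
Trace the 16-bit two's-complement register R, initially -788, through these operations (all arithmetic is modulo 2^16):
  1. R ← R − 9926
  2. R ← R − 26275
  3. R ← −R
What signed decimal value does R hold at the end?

-28547

Start: R = -788 = 1111110011101100.
R = -788 − 9926 = -10714 = 1101011000100110
R = -10714 − 26275 = -36989; wraps to 28547 = 0110111110000011
R = −(28547) = -28547 = 1001000001111101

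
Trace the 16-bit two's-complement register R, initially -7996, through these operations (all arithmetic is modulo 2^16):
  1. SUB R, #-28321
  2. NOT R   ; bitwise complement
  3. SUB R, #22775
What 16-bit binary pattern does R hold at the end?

0101011110100011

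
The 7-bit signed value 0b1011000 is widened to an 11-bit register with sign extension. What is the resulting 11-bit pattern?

11111011000

MSB of 1011000 is 1; replicate it into the new high bits.
1111|1011000 → 11111011000 (still -40).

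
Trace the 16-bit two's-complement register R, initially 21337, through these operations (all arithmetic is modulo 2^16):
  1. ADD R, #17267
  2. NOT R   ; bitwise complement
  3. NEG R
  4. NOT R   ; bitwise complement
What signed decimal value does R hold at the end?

26930

Start: R = 21337 = 0101001101011001.
R = 21337 + 17267 = 38604; wraps to -26932 = 1001011011001100
R = NOT 1001011011001100 = 0110100100110011 = 26931
R = −(26931) = -26931 = 1001011011001101
R = NOT 1001011011001101 = 0110100100110010 = 26930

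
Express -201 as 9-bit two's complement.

100110111

|-201| = 201 = 011001001 in 9 bits.
Invert the bits: 100110110. Add 1: 100110111.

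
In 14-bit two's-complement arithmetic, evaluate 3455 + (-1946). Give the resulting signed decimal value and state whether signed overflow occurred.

3455 → 00110101111111
-1946 → 11100001100110
  00110101111111
+ 11100001100110
= 00010111100101  (discard carry-out 1)
Result 00010111100101: MSB = 0 → value 1509.
Addends have opposite signs, so signed overflow cannot occur.

1509; no overflow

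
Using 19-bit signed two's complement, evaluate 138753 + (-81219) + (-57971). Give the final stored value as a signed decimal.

138753 + (-81219) = 57534 (0001110000010111110)
57534 + (-57971) = -437 (1111111111001001011)

-437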